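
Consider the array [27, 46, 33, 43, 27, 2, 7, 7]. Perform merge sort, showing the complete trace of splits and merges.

Merge sort trace:

Split: [27, 46, 33, 43, 27, 2, 7, 7] -> [27, 46, 33, 43] and [27, 2, 7, 7]
  Split: [27, 46, 33, 43] -> [27, 46] and [33, 43]
    Split: [27, 46] -> [27] and [46]
    Merge: [27] + [46] -> [27, 46]
    Split: [33, 43] -> [33] and [43]
    Merge: [33] + [43] -> [33, 43]
  Merge: [27, 46] + [33, 43] -> [27, 33, 43, 46]
  Split: [27, 2, 7, 7] -> [27, 2] and [7, 7]
    Split: [27, 2] -> [27] and [2]
    Merge: [27] + [2] -> [2, 27]
    Split: [7, 7] -> [7] and [7]
    Merge: [7] + [7] -> [7, 7]
  Merge: [2, 27] + [7, 7] -> [2, 7, 7, 27]
Merge: [27, 33, 43, 46] + [2, 7, 7, 27] -> [2, 7, 7, 27, 27, 33, 43, 46]

Final sorted array: [2, 7, 7, 27, 27, 33, 43, 46]

The merge sort proceeds by recursively splitting the array and merging sorted halves.
After all merges, the sorted array is [2, 7, 7, 27, 27, 33, 43, 46].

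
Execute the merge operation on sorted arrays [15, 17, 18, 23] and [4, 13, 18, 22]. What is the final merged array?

Merging process:

Compare 15 vs 4: take 4 from right. Merged: [4]
Compare 15 vs 13: take 13 from right. Merged: [4, 13]
Compare 15 vs 18: take 15 from left. Merged: [4, 13, 15]
Compare 17 vs 18: take 17 from left. Merged: [4, 13, 15, 17]
Compare 18 vs 18: take 18 from left. Merged: [4, 13, 15, 17, 18]
Compare 23 vs 18: take 18 from right. Merged: [4, 13, 15, 17, 18, 18]
Compare 23 vs 22: take 22 from right. Merged: [4, 13, 15, 17, 18, 18, 22]
Append remaining from left: [23]. Merged: [4, 13, 15, 17, 18, 18, 22, 23]

Final merged array: [4, 13, 15, 17, 18, 18, 22, 23]
Total comparisons: 7

The merged array is [4, 13, 15, 17, 18, 18, 22, 23], requiring 7 comparisons. The merge step runs in O(n) time where n is the total number of elements.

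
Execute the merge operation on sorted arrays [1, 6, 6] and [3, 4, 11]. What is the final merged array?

Merging process:

Compare 1 vs 3: take 1 from left. Merged: [1]
Compare 6 vs 3: take 3 from right. Merged: [1, 3]
Compare 6 vs 4: take 4 from right. Merged: [1, 3, 4]
Compare 6 vs 11: take 6 from left. Merged: [1, 3, 4, 6]
Compare 6 vs 11: take 6 from left. Merged: [1, 3, 4, 6, 6]
Append remaining from right: [11]. Merged: [1, 3, 4, 6, 6, 11]

Final merged array: [1, 3, 4, 6, 6, 11]
Total comparisons: 5

The merged array is [1, 3, 4, 6, 6, 11], requiring 5 comparisons. The merge step runs in O(n) time where n is the total number of elements.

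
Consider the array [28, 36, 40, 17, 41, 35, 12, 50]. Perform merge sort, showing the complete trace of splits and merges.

Merge sort trace:

Split: [28, 36, 40, 17, 41, 35, 12, 50] -> [28, 36, 40, 17] and [41, 35, 12, 50]
  Split: [28, 36, 40, 17] -> [28, 36] and [40, 17]
    Split: [28, 36] -> [28] and [36]
    Merge: [28] + [36] -> [28, 36]
    Split: [40, 17] -> [40] and [17]
    Merge: [40] + [17] -> [17, 40]
  Merge: [28, 36] + [17, 40] -> [17, 28, 36, 40]
  Split: [41, 35, 12, 50] -> [41, 35] and [12, 50]
    Split: [41, 35] -> [41] and [35]
    Merge: [41] + [35] -> [35, 41]
    Split: [12, 50] -> [12] and [50]
    Merge: [12] + [50] -> [12, 50]
  Merge: [35, 41] + [12, 50] -> [12, 35, 41, 50]
Merge: [17, 28, 36, 40] + [12, 35, 41, 50] -> [12, 17, 28, 35, 36, 40, 41, 50]

Final sorted array: [12, 17, 28, 35, 36, 40, 41, 50]

The merge sort proceeds by recursively splitting the array and merging sorted halves.
After all merges, the sorted array is [12, 17, 28, 35, 36, 40, 41, 50].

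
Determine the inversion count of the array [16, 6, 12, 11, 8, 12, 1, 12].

Finding inversions in [16, 6, 12, 11, 8, 12, 1, 12]:

(0, 1): arr[0]=16 > arr[1]=6
(0, 2): arr[0]=16 > arr[2]=12
(0, 3): arr[0]=16 > arr[3]=11
(0, 4): arr[0]=16 > arr[4]=8
(0, 5): arr[0]=16 > arr[5]=12
(0, 6): arr[0]=16 > arr[6]=1
(0, 7): arr[0]=16 > arr[7]=12
(1, 6): arr[1]=6 > arr[6]=1
(2, 3): arr[2]=12 > arr[3]=11
(2, 4): arr[2]=12 > arr[4]=8
(2, 6): arr[2]=12 > arr[6]=1
(3, 4): arr[3]=11 > arr[4]=8
(3, 6): arr[3]=11 > arr[6]=1
(4, 6): arr[4]=8 > arr[6]=1
(5, 6): arr[5]=12 > arr[6]=1

Total inversions: 15

The array has 15 inversion(s): (0,1), (0,2), (0,3), (0,4), (0,5), (0,6), (0,7), (1,6), (2,3), (2,4), (2,6), (3,4), (3,6), (4,6), (5,6). Each pair (i,j) satisfies i < j and arr[i] > arr[j].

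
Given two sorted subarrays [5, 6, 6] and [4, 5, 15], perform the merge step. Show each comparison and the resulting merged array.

Merging process:

Compare 5 vs 4: take 4 from right. Merged: [4]
Compare 5 vs 5: take 5 from left. Merged: [4, 5]
Compare 6 vs 5: take 5 from right. Merged: [4, 5, 5]
Compare 6 vs 15: take 6 from left. Merged: [4, 5, 5, 6]
Compare 6 vs 15: take 6 from left. Merged: [4, 5, 5, 6, 6]
Append remaining from right: [15]. Merged: [4, 5, 5, 6, 6, 15]

Final merged array: [4, 5, 5, 6, 6, 15]
Total comparisons: 5

The merged array is [4, 5, 5, 6, 6, 15], requiring 5 comparisons. The merge step runs in O(n) time where n is the total number of elements.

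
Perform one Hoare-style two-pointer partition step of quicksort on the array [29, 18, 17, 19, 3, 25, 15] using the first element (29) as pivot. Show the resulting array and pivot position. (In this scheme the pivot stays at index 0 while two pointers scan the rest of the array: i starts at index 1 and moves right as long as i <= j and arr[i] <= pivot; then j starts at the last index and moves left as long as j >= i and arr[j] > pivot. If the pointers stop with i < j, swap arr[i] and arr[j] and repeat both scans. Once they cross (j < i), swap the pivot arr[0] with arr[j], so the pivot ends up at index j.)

Hoare-style two-pointer partition with pivot = 29:

Initial array: [29, 18, 17, 19, 3, 25, 15]

Pointers start at i = 1, j = 6.
i ends at 7, j ends at 6: the pointers have crossed (j < i), so scanning stops.

Swap pivot arr[0] with arr[6] to place pivot at position 6: [15, 18, 17, 19, 3, 25, 29]
Pivot position: 6

After partitioning with pivot 29, the array becomes [15, 18, 17, 19, 3, 25, 29]. The pivot is placed at index 6. All elements to the left of the pivot are <= 29, and all elements to the right are > 29.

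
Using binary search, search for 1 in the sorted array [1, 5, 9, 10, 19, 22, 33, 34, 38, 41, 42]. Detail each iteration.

Binary search for 1 in [1, 5, 9, 10, 19, 22, 33, 34, 38, 41, 42]:

lo=0, hi=10, mid=5, arr[mid]=22 -> 22 > 1, search left half
lo=0, hi=4, mid=2, arr[mid]=9 -> 9 > 1, search left half
lo=0, hi=1, mid=0, arr[mid]=1 -> Found target at index 0!

Binary search finds 1 at index 0 after 3 comparisons. The search repeatedly halves the search space by comparing with the middle element.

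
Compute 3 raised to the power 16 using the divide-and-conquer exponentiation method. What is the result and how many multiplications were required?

Computing 3^16 by squaring (build up from 3^1; each line after the first costs one multiplication):

3^1 = 3
3^2 = (3^1)^2 = 3^2 = 9
3^4 = (3^2)^2 = 9^2 = 81
3^8 = (3^4)^2 = 81^2 = 6561
3^16 = (3^8)^2 = 6561^2 = 43046721

Result: 43046721
Multiplications needed: 4 (4 lines after 3^1)

3^16 = 43046721. Using exponentiation by squaring, this requires 4 multiplications. The key idea: if the exponent is even, square the half-power; if odd, multiply by the base once.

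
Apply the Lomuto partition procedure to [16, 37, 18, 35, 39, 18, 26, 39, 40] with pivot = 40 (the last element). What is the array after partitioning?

Lomuto partition with pivot = 40:

Initial array: [16, 37, 18, 35, 39, 18, 26, 39, 40]

arr[0]=16 <= 40: swap with position 0, array becomes [16, 37, 18, 35, 39, 18, 26, 39, 40]
arr[1]=37 <= 40: swap with position 1, array becomes [16, 37, 18, 35, 39, 18, 26, 39, 40]
arr[2]=18 <= 40: swap with position 2, array becomes [16, 37, 18, 35, 39, 18, 26, 39, 40]
arr[3]=35 <= 40: swap with position 3, array becomes [16, 37, 18, 35, 39, 18, 26, 39, 40]
arr[4]=39 <= 40: swap with position 4, array becomes [16, 37, 18, 35, 39, 18, 26, 39, 40]
arr[5]=18 <= 40: swap with position 5, array becomes [16, 37, 18, 35, 39, 18, 26, 39, 40]
arr[6]=26 <= 40: swap with position 6, array becomes [16, 37, 18, 35, 39, 18, 26, 39, 40]
arr[7]=39 <= 40: swap with position 7, array becomes [16, 37, 18, 35, 39, 18, 26, 39, 40]

Place pivot at position 8: [16, 37, 18, 35, 39, 18, 26, 39, 40]
Pivot position: 8

After partitioning with pivot 40, the array becomes [16, 37, 18, 35, 39, 18, 26, 39, 40]. The pivot is placed at index 8. All elements to the left of the pivot are <= 40, and all elements to the right are > 40.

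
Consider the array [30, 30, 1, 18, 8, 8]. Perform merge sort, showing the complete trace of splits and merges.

Merge sort trace:

Split: [30, 30, 1, 18, 8, 8] -> [30, 30, 1] and [18, 8, 8]
  Split: [30, 30, 1] -> [30] and [30, 1]
    Split: [30, 1] -> [30] and [1]
    Merge: [30] + [1] -> [1, 30]
  Merge: [30] + [1, 30] -> [1, 30, 30]
  Split: [18, 8, 8] -> [18] and [8, 8]
    Split: [8, 8] -> [8] and [8]
    Merge: [8] + [8] -> [8, 8]
  Merge: [18] + [8, 8] -> [8, 8, 18]
Merge: [1, 30, 30] + [8, 8, 18] -> [1, 8, 8, 18, 30, 30]

Final sorted array: [1, 8, 8, 18, 30, 30]

The merge sort proceeds by recursively splitting the array and merging sorted halves.
After all merges, the sorted array is [1, 8, 8, 18, 30, 30].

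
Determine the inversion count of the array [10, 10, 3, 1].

Finding inversions in [10, 10, 3, 1]:

(0, 2): arr[0]=10 > arr[2]=3
(0, 3): arr[0]=10 > arr[3]=1
(1, 2): arr[1]=10 > arr[2]=3
(1, 3): arr[1]=10 > arr[3]=1
(2, 3): arr[2]=3 > arr[3]=1

Total inversions: 5

The array has 5 inversion(s): (0,2), (0,3), (1,2), (1,3), (2,3). Each pair (i,j) satisfies i < j and arr[i] > arr[j].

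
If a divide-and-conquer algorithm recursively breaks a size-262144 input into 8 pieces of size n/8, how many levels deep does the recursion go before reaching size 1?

For divide and conquer with division factor 8:

Problem sizes at each level:
Level 0: 262144
Level 1: 32768
Level 2: 4096
Level 3: 512
Level 4: 64
Level 5: 8
Level 6: 1

The root is level 0 and the size-1 base case is level 6 (the tree spans levels 0 through 6, i.e. 7 levels counting the root), so the depth is the number of divisions: log_8(262144) = 6

The recursion tree depth is log_8(262144) = 6. At each level, the problem size is divided by 8, so it takes 6 divisions to reduce to a base case of size 1. The algorithm makes 8 recursive calls at each level.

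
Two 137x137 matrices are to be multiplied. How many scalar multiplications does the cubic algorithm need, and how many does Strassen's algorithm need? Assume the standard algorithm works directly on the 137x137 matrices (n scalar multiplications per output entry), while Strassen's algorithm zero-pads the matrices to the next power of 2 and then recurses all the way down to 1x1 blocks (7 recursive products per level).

Matrix multiplication for 137x137 matrices:

Strassen's algorithm requires power-of-2 dimensions. Pad 137x137 to 256x256 (next power of 2).

Standard algorithm: 137^3 = 2571353 multiplications
Strassen's algorithm: 7^(log2(256)) = 7^8 = 5764801 multiplications
Difference: 2571353 - 5764801 = -3193448 (Strassen uses MORE here due to padding overhead — for small or just-over-power-of-2 n, padding can outweigh the per-level savings)

Standard: 2571353 multiplications (137^3). Strassen: 5764801 multiplications (7^8, after padding to 256x256). Strassen reduces 8 recursive multiplications to 7 at each level.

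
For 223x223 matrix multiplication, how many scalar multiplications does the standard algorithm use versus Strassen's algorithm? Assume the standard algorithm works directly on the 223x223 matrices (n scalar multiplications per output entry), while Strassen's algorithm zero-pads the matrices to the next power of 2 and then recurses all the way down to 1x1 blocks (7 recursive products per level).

Matrix multiplication for 223x223 matrices:

Strassen's algorithm requires power-of-2 dimensions. Pad 223x223 to 256x256 (next power of 2).

Standard algorithm: 223^3 = 11089567 multiplications
Strassen's algorithm: 7^(log2(256)) = 7^8 = 5764801 multiplications
Savings: 11089567 - 5764801 = 5324766 multiplications

Standard: 11089567 multiplications (223^3). Strassen: 5764801 multiplications (7^8, after padding to 256x256). Strassen reduces 8 recursive multiplications to 7 at each level.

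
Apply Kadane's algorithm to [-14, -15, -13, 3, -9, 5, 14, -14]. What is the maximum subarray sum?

Using Kadane's algorithm on [-14, -15, -13, 3, -9, 5, 14, -14]:

Scanning through the array:
Position 1 (value -15): max_ending_here = -15, max_so_far = -14
Position 2 (value -13): max_ending_here = -13, max_so_far = -13
Position 3 (value 3): max_ending_here = 3, max_so_far = 3
Position 4 (value -9): max_ending_here = -6, max_so_far = 3
Position 5 (value 5): max_ending_here = 5, max_so_far = 5
Position 6 (value 14): max_ending_here = 19, max_so_far = 19
Position 7 (value -14): max_ending_here = 5, max_so_far = 19

Maximum subarray: [5, 14]
Maximum sum: 19

The maximum subarray is [5, 14] with sum 19. This subarray runs from index 5 to index 6.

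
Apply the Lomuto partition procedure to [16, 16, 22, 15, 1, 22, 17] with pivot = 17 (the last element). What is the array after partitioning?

Lomuto partition with pivot = 17:

Initial array: [16, 16, 22, 15, 1, 22, 17]

arr[0]=16 <= 17: swap with position 0, array becomes [16, 16, 22, 15, 1, 22, 17]
arr[1]=16 <= 17: swap with position 1, array becomes [16, 16, 22, 15, 1, 22, 17]
arr[2]=22 > 17: no swap
arr[3]=15 <= 17: swap with position 2, array becomes [16, 16, 15, 22, 1, 22, 17]
arr[4]=1 <= 17: swap with position 3, array becomes [16, 16, 15, 1, 22, 22, 17]
arr[5]=22 > 17: no swap

Place pivot at position 4: [16, 16, 15, 1, 17, 22, 22]
Pivot position: 4

After partitioning with pivot 17, the array becomes [16, 16, 15, 1, 17, 22, 22]. The pivot is placed at index 4. All elements to the left of the pivot are <= 17, and all elements to the right are > 17.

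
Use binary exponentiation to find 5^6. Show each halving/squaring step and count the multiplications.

Computing 5^6 by squaring (build up from 5^1; each line after the first costs one multiplication):

5^1 = 5
5^2 = (5^1)^2 = 5^2 = 25
5^3 = 5 * 5^2 = 5 * 25 = 125
5^6 = (5^3)^2 = 125^2 = 15625

Result: 15625
Multiplications needed: 3 (3 lines after 5^1)

5^6 = 15625. Using exponentiation by squaring, this requires 3 multiplications. The key idea: if the exponent is even, square the half-power; if odd, multiply by the base once.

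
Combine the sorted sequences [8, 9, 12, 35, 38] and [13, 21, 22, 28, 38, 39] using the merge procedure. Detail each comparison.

Merging process:

Compare 8 vs 13: take 8 from left. Merged: [8]
Compare 9 vs 13: take 9 from left. Merged: [8, 9]
Compare 12 vs 13: take 12 from left. Merged: [8, 9, 12]
Compare 35 vs 13: take 13 from right. Merged: [8, 9, 12, 13]
Compare 35 vs 21: take 21 from right. Merged: [8, 9, 12, 13, 21]
Compare 35 vs 22: take 22 from right. Merged: [8, 9, 12, 13, 21, 22]
Compare 35 vs 28: take 28 from right. Merged: [8, 9, 12, 13, 21, 22, 28]
Compare 35 vs 38: take 35 from left. Merged: [8, 9, 12, 13, 21, 22, 28, 35]
Compare 38 vs 38: take 38 from left. Merged: [8, 9, 12, 13, 21, 22, 28, 35, 38]
Append remaining from right: [38, 39]. Merged: [8, 9, 12, 13, 21, 22, 28, 35, 38, 38, 39]

Final merged array: [8, 9, 12, 13, 21, 22, 28, 35, 38, 38, 39]
Total comparisons: 9

The merged array is [8, 9, 12, 13, 21, 22, 28, 35, 38, 38, 39], requiring 9 comparisons. The merge step runs in O(n) time where n is the total number of elements.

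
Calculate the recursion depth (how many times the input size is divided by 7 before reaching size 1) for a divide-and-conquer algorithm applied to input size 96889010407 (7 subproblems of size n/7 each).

For divide and conquer with division factor 7:

Problem sizes at each level:
Level 0: 96889010407
Level 1: 13841287201
Level 2: 1977326743
Level 3: 282475249
Level 4: 40353607
Level 5: 5764801
Level 6: 823543
Level 7: 117649
Level 8: 16807
Level 9: 2401
Level 10: 343
Level 11: 49
Level 12: 7
Level 13: 1

The root is level 0 and the size-1 base case is level 13 (the tree spans levels 0 through 13, i.e. 14 levels counting the root), so the depth is the number of divisions: log_7(96889010407) = 13

The recursion tree depth is log_7(96889010407) = 13. At each level, the problem size is divided by 7, so it takes 13 divisions to reduce to a base case of size 1. The algorithm makes 7 recursive calls at each level.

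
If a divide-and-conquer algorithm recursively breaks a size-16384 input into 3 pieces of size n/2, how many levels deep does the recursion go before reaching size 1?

For divide and conquer with division factor 2:

Problem sizes at each level:
Level 0: 16384
Level 1: 8192
Level 2: 4096
Level 3: 2048
Level 4: 1024
Level 5: 512
Level 6: 256
Level 7: 128
Level 8: 64
Level 9: 32
Level 10: 16
Level 11: 8
Level 12: 4
Level 13: 2
Level 14: 1

The root is level 0 and the size-1 base case is level 14 (the tree spans levels 0 through 14, i.e. 15 levels counting the root), so the depth is the number of divisions: log_2(16384) = 14

The recursion tree depth is log_2(16384) = 14. At each level, the problem size is divided by 2, so it takes 14 divisions to reduce to a base case of size 1. The algorithm makes 3 recursive calls at each level.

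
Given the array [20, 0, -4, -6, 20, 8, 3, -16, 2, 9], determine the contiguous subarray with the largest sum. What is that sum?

Using Kadane's algorithm on [20, 0, -4, -6, 20, 8, 3, -16, 2, 9]:

Scanning through the array:
Position 1 (value 0): max_ending_here = 20, max_so_far = 20
Position 2 (value -4): max_ending_here = 16, max_so_far = 20
Position 3 (value -6): max_ending_here = 10, max_so_far = 20
Position 4 (value 20): max_ending_here = 30, max_so_far = 30
Position 5 (value 8): max_ending_here = 38, max_so_far = 38
Position 6 (value 3): max_ending_here = 41, max_so_far = 41
Position 7 (value -16): max_ending_here = 25, max_so_far = 41
Position 8 (value 2): max_ending_here = 27, max_so_far = 41
Position 9 (value 9): max_ending_here = 36, max_so_far = 41

Maximum subarray: [20, 0, -4, -6, 20, 8, 3]
Maximum sum: 41

The maximum subarray is [20, 0, -4, -6, 20, 8, 3] with sum 41. This subarray runs from index 0 to index 6.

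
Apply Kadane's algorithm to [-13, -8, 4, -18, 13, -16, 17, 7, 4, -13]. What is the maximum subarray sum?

Using Kadane's algorithm on [-13, -8, 4, -18, 13, -16, 17, 7, 4, -13]:

Scanning through the array:
Position 1 (value -8): max_ending_here = -8, max_so_far = -8
Position 2 (value 4): max_ending_here = 4, max_so_far = 4
Position 3 (value -18): max_ending_here = -14, max_so_far = 4
Position 4 (value 13): max_ending_here = 13, max_so_far = 13
Position 5 (value -16): max_ending_here = -3, max_so_far = 13
Position 6 (value 17): max_ending_here = 17, max_so_far = 17
Position 7 (value 7): max_ending_here = 24, max_so_far = 24
Position 8 (value 4): max_ending_here = 28, max_so_far = 28
Position 9 (value -13): max_ending_here = 15, max_so_far = 28

Maximum subarray: [17, 7, 4]
Maximum sum: 28

The maximum subarray is [17, 7, 4] with sum 28. This subarray runs from index 6 to index 8.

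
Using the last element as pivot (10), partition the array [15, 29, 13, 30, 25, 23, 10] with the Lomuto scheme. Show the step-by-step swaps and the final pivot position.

Lomuto partition with pivot = 10:

Initial array: [15, 29, 13, 30, 25, 23, 10]

arr[0]=15 > 10: no swap
arr[1]=29 > 10: no swap
arr[2]=13 > 10: no swap
arr[3]=30 > 10: no swap
arr[4]=25 > 10: no swap
arr[5]=23 > 10: no swap

Place pivot at position 0: [10, 29, 13, 30, 25, 23, 15]
Pivot position: 0

After partitioning with pivot 10, the array becomes [10, 29, 13, 30, 25, 23, 15]. The pivot is placed at index 0. All elements to the left of the pivot are <= 10, and all elements to the right are > 10.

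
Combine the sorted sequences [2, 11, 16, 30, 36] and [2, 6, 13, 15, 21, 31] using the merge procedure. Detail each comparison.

Merging process:

Compare 2 vs 2: take 2 from left. Merged: [2]
Compare 11 vs 2: take 2 from right. Merged: [2, 2]
Compare 11 vs 6: take 6 from right. Merged: [2, 2, 6]
Compare 11 vs 13: take 11 from left. Merged: [2, 2, 6, 11]
Compare 16 vs 13: take 13 from right. Merged: [2, 2, 6, 11, 13]
Compare 16 vs 15: take 15 from right. Merged: [2, 2, 6, 11, 13, 15]
Compare 16 vs 21: take 16 from left. Merged: [2, 2, 6, 11, 13, 15, 16]
Compare 30 vs 21: take 21 from right. Merged: [2, 2, 6, 11, 13, 15, 16, 21]
Compare 30 vs 31: take 30 from left. Merged: [2, 2, 6, 11, 13, 15, 16, 21, 30]
Compare 36 vs 31: take 31 from right. Merged: [2, 2, 6, 11, 13, 15, 16, 21, 30, 31]
Append remaining from left: [36]. Merged: [2, 2, 6, 11, 13, 15, 16, 21, 30, 31, 36]

Final merged array: [2, 2, 6, 11, 13, 15, 16, 21, 30, 31, 36]
Total comparisons: 10

The merged array is [2, 2, 6, 11, 13, 15, 16, 21, 30, 31, 36], requiring 10 comparisons. The merge step runs in O(n) time where n is the total number of elements.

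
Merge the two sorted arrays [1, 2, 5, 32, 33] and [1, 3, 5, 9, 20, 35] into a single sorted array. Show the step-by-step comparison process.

Merging process:

Compare 1 vs 1: take 1 from left. Merged: [1]
Compare 2 vs 1: take 1 from right. Merged: [1, 1]
Compare 2 vs 3: take 2 from left. Merged: [1, 1, 2]
Compare 5 vs 3: take 3 from right. Merged: [1, 1, 2, 3]
Compare 5 vs 5: take 5 from left. Merged: [1, 1, 2, 3, 5]
Compare 32 vs 5: take 5 from right. Merged: [1, 1, 2, 3, 5, 5]
Compare 32 vs 9: take 9 from right. Merged: [1, 1, 2, 3, 5, 5, 9]
Compare 32 vs 20: take 20 from right. Merged: [1, 1, 2, 3, 5, 5, 9, 20]
Compare 32 vs 35: take 32 from left. Merged: [1, 1, 2, 3, 5, 5, 9, 20, 32]
Compare 33 vs 35: take 33 from left. Merged: [1, 1, 2, 3, 5, 5, 9, 20, 32, 33]
Append remaining from right: [35]. Merged: [1, 1, 2, 3, 5, 5, 9, 20, 32, 33, 35]

Final merged array: [1, 1, 2, 3, 5, 5, 9, 20, 32, 33, 35]
Total comparisons: 10

The merged array is [1, 1, 2, 3, 5, 5, 9, 20, 32, 33, 35], requiring 10 comparisons. The merge step runs in O(n) time where n is the total number of elements.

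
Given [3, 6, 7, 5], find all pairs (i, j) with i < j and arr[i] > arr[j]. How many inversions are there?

Finding inversions in [3, 6, 7, 5]:

(1, 3): arr[1]=6 > arr[3]=5
(2, 3): arr[2]=7 > arr[3]=5

Total inversions: 2

The array has 2 inversion(s): (1,3), (2,3). Each pair (i,j) satisfies i < j and arr[i] > arr[j].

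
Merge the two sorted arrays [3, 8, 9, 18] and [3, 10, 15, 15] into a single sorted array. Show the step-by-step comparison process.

Merging process:

Compare 3 vs 3: take 3 from left. Merged: [3]
Compare 8 vs 3: take 3 from right. Merged: [3, 3]
Compare 8 vs 10: take 8 from left. Merged: [3, 3, 8]
Compare 9 vs 10: take 9 from left. Merged: [3, 3, 8, 9]
Compare 18 vs 10: take 10 from right. Merged: [3, 3, 8, 9, 10]
Compare 18 vs 15: take 15 from right. Merged: [3, 3, 8, 9, 10, 15]
Compare 18 vs 15: take 15 from right. Merged: [3, 3, 8, 9, 10, 15, 15]
Append remaining from left: [18]. Merged: [3, 3, 8, 9, 10, 15, 15, 18]

Final merged array: [3, 3, 8, 9, 10, 15, 15, 18]
Total comparisons: 7

The merged array is [3, 3, 8, 9, 10, 15, 15, 18], requiring 7 comparisons. The merge step runs in O(n) time where n is the total number of elements.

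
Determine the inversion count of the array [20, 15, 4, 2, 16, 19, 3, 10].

Finding inversions in [20, 15, 4, 2, 16, 19, 3, 10]:

(0, 1): arr[0]=20 > arr[1]=15
(0, 2): arr[0]=20 > arr[2]=4
(0, 3): arr[0]=20 > arr[3]=2
(0, 4): arr[0]=20 > arr[4]=16
(0, 5): arr[0]=20 > arr[5]=19
(0, 6): arr[0]=20 > arr[6]=3
(0, 7): arr[0]=20 > arr[7]=10
(1, 2): arr[1]=15 > arr[2]=4
(1, 3): arr[1]=15 > arr[3]=2
(1, 6): arr[1]=15 > arr[6]=3
(1, 7): arr[1]=15 > arr[7]=10
(2, 3): arr[2]=4 > arr[3]=2
(2, 6): arr[2]=4 > arr[6]=3
(4, 6): arr[4]=16 > arr[6]=3
(4, 7): arr[4]=16 > arr[7]=10
(5, 6): arr[5]=19 > arr[6]=3
(5, 7): arr[5]=19 > arr[7]=10

Total inversions: 17

The array has 17 inversion(s): (0,1), (0,2), (0,3), (0,4), (0,5), (0,6), (0,7), (1,2), (1,3), (1,6), (1,7), (2,3), (2,6), (4,6), (4,7), (5,6), (5,7). Each pair (i,j) satisfies i < j and arr[i] > arr[j].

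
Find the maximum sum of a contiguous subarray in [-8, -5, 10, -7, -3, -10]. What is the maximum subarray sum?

Using Kadane's algorithm on [-8, -5, 10, -7, -3, -10]:

Scanning through the array:
Position 1 (value -5): max_ending_here = -5, max_so_far = -5
Position 2 (value 10): max_ending_here = 10, max_so_far = 10
Position 3 (value -7): max_ending_here = 3, max_so_far = 10
Position 4 (value -3): max_ending_here = 0, max_so_far = 10
Position 5 (value -10): max_ending_here = -10, max_so_far = 10

Maximum subarray: [10]
Maximum sum: 10

The maximum subarray is [10] with sum 10. This subarray runs from index 2 to index 2.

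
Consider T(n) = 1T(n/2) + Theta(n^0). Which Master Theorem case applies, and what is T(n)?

Master Theorem for T(n) = 1T(n/2) + O(n^0):

a = 1, b = 2, c = 0
log_b(a) = log_2(1) = 0.0000

Case 2: c = 0 = log_2(1) = 0.0000
T(n) = O(n^0 log n) = O(log n)

For T(n) = 1T(n/2) + O(n^0): log_2(1) = 0.0000. This is Case 2 of the Master Theorem (c = log_b(a), equal work at all levels), giving O(log n).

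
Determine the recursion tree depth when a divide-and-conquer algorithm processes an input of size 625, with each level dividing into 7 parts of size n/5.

For divide and conquer with division factor 5:

Problem sizes at each level:
Level 0: 625
Level 1: 125
Level 2: 25
Level 3: 5
Level 4: 1

The root is level 0 and the size-1 base case is level 4 (the tree spans levels 0 through 4, i.e. 5 levels counting the root), so the depth is the number of divisions: log_5(625) = 4

The recursion tree depth is log_5(625) = 4. At each level, the problem size is divided by 5, so it takes 4 divisions to reduce to a base case of size 1. The algorithm makes 7 recursive calls at each level.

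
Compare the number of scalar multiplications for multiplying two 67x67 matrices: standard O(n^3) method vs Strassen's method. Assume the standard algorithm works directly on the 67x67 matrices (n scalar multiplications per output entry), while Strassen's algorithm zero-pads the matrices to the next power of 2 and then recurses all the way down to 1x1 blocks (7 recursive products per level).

Matrix multiplication for 67x67 matrices:

Strassen's algorithm requires power-of-2 dimensions. Pad 67x67 to 128x128 (next power of 2).

Standard algorithm: 67^3 = 300763 multiplications
Strassen's algorithm: 7^(log2(128)) = 7^7 = 823543 multiplications
Difference: 300763 - 823543 = -522780 (Strassen uses MORE here due to padding overhead — for small or just-over-power-of-2 n, padding can outweigh the per-level savings)

Standard: 300763 multiplications (67^3). Strassen: 823543 multiplications (7^7, after padding to 128x128). Strassen reduces 8 recursive multiplications to 7 at each level.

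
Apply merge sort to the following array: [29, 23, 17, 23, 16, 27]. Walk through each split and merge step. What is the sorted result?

Merge sort trace:

Split: [29, 23, 17, 23, 16, 27] -> [29, 23, 17] and [23, 16, 27]
  Split: [29, 23, 17] -> [29] and [23, 17]
    Split: [23, 17] -> [23] and [17]
    Merge: [23] + [17] -> [17, 23]
  Merge: [29] + [17, 23] -> [17, 23, 29]
  Split: [23, 16, 27] -> [23] and [16, 27]
    Split: [16, 27] -> [16] and [27]
    Merge: [16] + [27] -> [16, 27]
  Merge: [23] + [16, 27] -> [16, 23, 27]
Merge: [17, 23, 29] + [16, 23, 27] -> [16, 17, 23, 23, 27, 29]

Final sorted array: [16, 17, 23, 23, 27, 29]

The merge sort proceeds by recursively splitting the array and merging sorted halves.
After all merges, the sorted array is [16, 17, 23, 23, 27, 29].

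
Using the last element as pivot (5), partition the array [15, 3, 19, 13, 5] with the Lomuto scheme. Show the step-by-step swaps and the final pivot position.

Lomuto partition with pivot = 5:

Initial array: [15, 3, 19, 13, 5]

arr[0]=15 > 5: no swap
arr[1]=3 <= 5: swap with position 0, array becomes [3, 15, 19, 13, 5]
arr[2]=19 > 5: no swap
arr[3]=13 > 5: no swap

Place pivot at position 1: [3, 5, 19, 13, 15]
Pivot position: 1

After partitioning with pivot 5, the array becomes [3, 5, 19, 13, 15]. The pivot is placed at index 1. All elements to the left of the pivot are <= 5, and all elements to the right are > 5.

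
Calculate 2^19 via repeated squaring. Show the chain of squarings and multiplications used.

Computing 2^19 by squaring (build up from 2^1; each line after the first costs one multiplication):

2^1 = 2
2^2 = (2^1)^2 = 2^2 = 4
2^4 = (2^2)^2 = 4^2 = 16
2^8 = (2^4)^2 = 16^2 = 256
2^9 = 2 * 2^8 = 2 * 256 = 512
2^18 = (2^9)^2 = 512^2 = 262144
2^19 = 2 * 2^18 = 2 * 262144 = 524288

Result: 524288
Multiplications needed: 6 (6 lines after 2^1)

2^19 = 524288. Using exponentiation by squaring, this requires 6 multiplications. The key idea: if the exponent is even, square the half-power; if odd, multiply by the base once.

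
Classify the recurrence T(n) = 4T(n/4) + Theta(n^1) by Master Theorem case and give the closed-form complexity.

Master Theorem for T(n) = 4T(n/4) + O(n^1):

a = 4, b = 4, c = 1
log_b(a) = log_4(4) = 1.0000

Case 2: c = 1 = log_4(4) = 1.0000
T(n) = O(n^1 log n) = O(n log n)

For T(n) = 4T(n/4) + O(n^1): log_4(4) = 1.0000. This is Case 2 of the Master Theorem (c = log_b(a), equal work at all levels), giving O(n log n).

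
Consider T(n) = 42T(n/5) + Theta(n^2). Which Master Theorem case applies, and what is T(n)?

Master Theorem for T(n) = 42T(n/5) + O(n^2):

a = 42, b = 5, c = 2
log_b(a) = log_5(42) = 2.3223

Case 1: c = 2 < log_5(42) = 2.3223
T(n) = O(n^(log_5 42))

For T(n) = 42T(n/5) + O(n^2): log_5(42) = 2.3223. This is Case 1 of the Master Theorem (c < log_b(a), work dominated by leaves), giving O(n^(log_5 42)).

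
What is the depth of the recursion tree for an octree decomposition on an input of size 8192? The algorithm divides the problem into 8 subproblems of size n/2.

For divide and conquer with division factor 2:

Problem sizes at each level:
Level 0: 8192
Level 1: 4096
Level 2: 2048
Level 3: 1024
Level 4: 512
Level 5: 256
Level 6: 128
Level 7: 64
Level 8: 32
Level 9: 16
Level 10: 8
Level 11: 4
Level 12: 2
Level 13: 1

The root is level 0 and the size-1 base case is level 13 (the tree spans levels 0 through 13, i.e. 14 levels counting the root), so the depth is the number of divisions: log_2(8192) = 13

The recursion tree depth is log_2(8192) = 13. At each level, the problem size is divided by 2, so it takes 13 divisions to reduce to a base case of size 1. The algorithm makes 8 recursive calls at each level.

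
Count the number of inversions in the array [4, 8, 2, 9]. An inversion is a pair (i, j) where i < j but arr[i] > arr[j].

Finding inversions in [4, 8, 2, 9]:

(0, 2): arr[0]=4 > arr[2]=2
(1, 2): arr[1]=8 > arr[2]=2

Total inversions: 2

The array has 2 inversion(s): (0,2), (1,2). Each pair (i,j) satisfies i < j and arr[i] > arr[j].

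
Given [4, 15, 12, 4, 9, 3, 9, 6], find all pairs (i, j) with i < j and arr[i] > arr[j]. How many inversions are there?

Finding inversions in [4, 15, 12, 4, 9, 3, 9, 6]:

(0, 5): arr[0]=4 > arr[5]=3
(1, 2): arr[1]=15 > arr[2]=12
(1, 3): arr[1]=15 > arr[3]=4
(1, 4): arr[1]=15 > arr[4]=9
(1, 5): arr[1]=15 > arr[5]=3
(1, 6): arr[1]=15 > arr[6]=9
(1, 7): arr[1]=15 > arr[7]=6
(2, 3): arr[2]=12 > arr[3]=4
(2, 4): arr[2]=12 > arr[4]=9
(2, 5): arr[2]=12 > arr[5]=3
(2, 6): arr[2]=12 > arr[6]=9
(2, 7): arr[2]=12 > arr[7]=6
(3, 5): arr[3]=4 > arr[5]=3
(4, 5): arr[4]=9 > arr[5]=3
(4, 7): arr[4]=9 > arr[7]=6
(6, 7): arr[6]=9 > arr[7]=6

Total inversions: 16

The array has 16 inversion(s): (0,5), (1,2), (1,3), (1,4), (1,5), (1,6), (1,7), (2,3), (2,4), (2,5), (2,6), (2,7), (3,5), (4,5), (4,7), (6,7). Each pair (i,j) satisfies i < j and arr[i] > arr[j].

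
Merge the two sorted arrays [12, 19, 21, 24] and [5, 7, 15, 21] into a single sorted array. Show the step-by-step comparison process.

Merging process:

Compare 12 vs 5: take 5 from right. Merged: [5]
Compare 12 vs 7: take 7 from right. Merged: [5, 7]
Compare 12 vs 15: take 12 from left. Merged: [5, 7, 12]
Compare 19 vs 15: take 15 from right. Merged: [5, 7, 12, 15]
Compare 19 vs 21: take 19 from left. Merged: [5, 7, 12, 15, 19]
Compare 21 vs 21: take 21 from left. Merged: [5, 7, 12, 15, 19, 21]
Compare 24 vs 21: take 21 from right. Merged: [5, 7, 12, 15, 19, 21, 21]
Append remaining from left: [24]. Merged: [5, 7, 12, 15, 19, 21, 21, 24]

Final merged array: [5, 7, 12, 15, 19, 21, 21, 24]
Total comparisons: 7

The merged array is [5, 7, 12, 15, 19, 21, 21, 24], requiring 7 comparisons. The merge step runs in O(n) time where n is the total number of elements.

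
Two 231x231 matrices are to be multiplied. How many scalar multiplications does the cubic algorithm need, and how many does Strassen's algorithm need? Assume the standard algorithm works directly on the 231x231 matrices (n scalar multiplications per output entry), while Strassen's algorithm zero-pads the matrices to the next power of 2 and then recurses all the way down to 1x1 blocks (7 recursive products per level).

Matrix multiplication for 231x231 matrices:

Strassen's algorithm requires power-of-2 dimensions. Pad 231x231 to 256x256 (next power of 2).

Standard algorithm: 231^3 = 12326391 multiplications
Strassen's algorithm: 7^(log2(256)) = 7^8 = 5764801 multiplications
Savings: 12326391 - 5764801 = 6561590 multiplications

Standard: 12326391 multiplications (231^3). Strassen: 5764801 multiplications (7^8, after padding to 256x256). Strassen reduces 8 recursive multiplications to 7 at each level.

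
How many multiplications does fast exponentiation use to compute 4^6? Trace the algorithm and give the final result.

Computing 4^6 by squaring (build up from 4^1; each line after the first costs one multiplication):

4^1 = 4
4^2 = (4^1)^2 = 4^2 = 16
4^3 = 4 * 4^2 = 4 * 16 = 64
4^6 = (4^3)^2 = 64^2 = 4096

Result: 4096
Multiplications needed: 3 (3 lines after 4^1)

4^6 = 4096. Using exponentiation by squaring, this requires 3 multiplications. The key idea: if the exponent is even, square the half-power; if odd, multiply by the base once.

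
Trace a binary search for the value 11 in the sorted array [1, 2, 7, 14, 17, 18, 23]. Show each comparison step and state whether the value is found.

Binary search for 11 in [1, 2, 7, 14, 17, 18, 23]:

lo=0, hi=6, mid=3, arr[mid]=14 -> 14 > 11, search left half
lo=0, hi=2, mid=1, arr[mid]=2 -> 2 < 11, search right half
lo=2, hi=2, mid=2, arr[mid]=7 -> 7 < 11, search right half
lo=3 > hi=2, target 11 not found

Binary search determines that 11 is not in the array after 3 comparisons. The search space was exhausted without finding the target.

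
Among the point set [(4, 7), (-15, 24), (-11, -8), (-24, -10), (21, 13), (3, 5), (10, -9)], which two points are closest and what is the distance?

Computing all pairwise distances among 7 points:

d((4, 7), (-15, 24)) = 25.4951
d((4, 7), (-11, -8)) = 21.2132
d((4, 7), (-24, -10)) = 32.7567
d((4, 7), (21, 13)) = 18.0278
d((4, 7), (3, 5)) = 2.2361 <-- minimum
d((4, 7), (10, -9)) = 17.088
d((-15, 24), (-11, -8)) = 32.249
d((-15, 24), (-24, -10)) = 35.171
d((-15, 24), (21, 13)) = 37.6431
d((-15, 24), (3, 5)) = 26.1725
d((-15, 24), (10, -9)) = 41.4005
d((-11, -8), (-24, -10)) = 13.1529
d((-11, -8), (21, 13)) = 38.2753
d((-11, -8), (3, 5)) = 19.105
d((-11, -8), (10, -9)) = 21.0238
d((-24, -10), (21, 13)) = 50.5371
d((-24, -10), (3, 5)) = 30.8869
d((-24, -10), (10, -9)) = 34.0147
d((21, 13), (3, 5)) = 19.6977
d((21, 13), (10, -9)) = 24.5967
d((3, 5), (10, -9)) = 15.6525

Closest pair: (4, 7) and (3, 5) with distance 2.2361

The closest pair is (4, 7) and (3, 5) with Euclidean distance 2.2361. For 7 points, brute-force pairwise comparison is shown above. For large n, the divide-and-conquer algorithm (sort by x, recurse on halves, check the dividing strip) achieves O(n log n).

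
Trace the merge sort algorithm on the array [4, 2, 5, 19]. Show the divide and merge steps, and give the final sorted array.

Merge sort trace:

Split: [4, 2, 5, 19] -> [4, 2] and [5, 19]
  Split: [4, 2] -> [4] and [2]
  Merge: [4] + [2] -> [2, 4]
  Split: [5, 19] -> [5] and [19]
  Merge: [5] + [19] -> [5, 19]
Merge: [2, 4] + [5, 19] -> [2, 4, 5, 19]

Final sorted array: [2, 4, 5, 19]

The merge sort proceeds by recursively splitting the array and merging sorted halves.
After all merges, the sorted array is [2, 4, 5, 19].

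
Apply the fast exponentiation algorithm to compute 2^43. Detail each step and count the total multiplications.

Computing 2^43 by squaring (build up from 2^1; each line after the first costs one multiplication):

2^1 = 2
2^2 = (2^1)^2 = 2^2 = 4
2^4 = (2^2)^2 = 4^2 = 16
2^5 = 2 * 2^4 = 2 * 16 = 32
2^10 = (2^5)^2 = 32^2 = 1024
2^20 = (2^10)^2 = 1024^2 = 1048576
2^21 = 2 * 2^20 = 2 * 1048576 = 2097152
2^42 = (2^21)^2 = 2097152^2 = 4398046511104
2^43 = 2 * 2^42 = 2 * 4398046511104 = 8796093022208

Result: 8796093022208
Multiplications needed: 8 (8 lines after 2^1)

2^43 = 8796093022208. Using exponentiation by squaring, this requires 8 multiplications. The key idea: if the exponent is even, square the half-power; if odd, multiply by the base once.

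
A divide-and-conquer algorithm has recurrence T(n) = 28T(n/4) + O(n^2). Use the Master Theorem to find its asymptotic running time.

Master Theorem for T(n) = 28T(n/4) + O(n^2):

a = 28, b = 4, c = 2
log_b(a) = log_4(28) = 2.4037

Case 1: c = 2 < log_4(28) = 2.4037
T(n) = O(n^(log_4 28))

For T(n) = 28T(n/4) + O(n^2): log_4(28) = 2.4037. This is Case 1 of the Master Theorem (c < log_b(a), work dominated by leaves), giving O(n^(log_4 28)).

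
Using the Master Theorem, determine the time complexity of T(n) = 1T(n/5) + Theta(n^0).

Master Theorem for T(n) = 1T(n/5) + O(n^0):

a = 1, b = 5, c = 0
log_b(a) = log_5(1) = 0.0000

Case 2: c = 0 = log_5(1) = 0.0000
T(n) = O(n^0 log n) = O(log n)

For T(n) = 1T(n/5) + O(n^0): log_5(1) = 0.0000. This is Case 2 of the Master Theorem (c = log_b(a), equal work at all levels), giving O(log n).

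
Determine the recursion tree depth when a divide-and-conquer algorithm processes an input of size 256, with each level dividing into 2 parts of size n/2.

For divide and conquer with division factor 2:

Problem sizes at each level:
Level 0: 256
Level 1: 128
Level 2: 64
Level 3: 32
Level 4: 16
Level 5: 8
Level 6: 4
Level 7: 2
Level 8: 1

The root is level 0 and the size-1 base case is level 8 (the tree spans levels 0 through 8, i.e. 9 levels counting the root), so the depth is the number of divisions: log_2(256) = 8

The recursion tree depth is log_2(256) = 8. At each level, the problem size is divided by 2, so it takes 8 divisions to reduce to a base case of size 1. The algorithm makes 2 recursive calls at each level.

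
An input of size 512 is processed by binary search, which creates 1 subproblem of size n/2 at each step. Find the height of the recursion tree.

For divide and conquer with division factor 2:

Problem sizes at each level:
Level 0: 512
Level 1: 256
Level 2: 128
Level 3: 64
Level 4: 32
Level 5: 16
Level 6: 8
Level 7: 4
Level 8: 2
Level 9: 1

The root is level 0 and the size-1 base case is level 9 (the tree spans levels 0 through 9, i.e. 10 levels counting the root), so the depth is the number of divisions: log_2(512) = 9

The recursion tree depth is log_2(512) = 9. At each level, the problem size is divided by 2, so it takes 9 divisions to reduce to a base case of size 1. The algorithm makes 1 recursive call at each level.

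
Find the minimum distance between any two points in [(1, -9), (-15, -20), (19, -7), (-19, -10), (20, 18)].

Computing all pairwise distances among 5 points:

d((1, -9), (-15, -20)) = 19.4165
d((1, -9), (19, -7)) = 18.1108
d((1, -9), (-19, -10)) = 20.025
d((1, -9), (20, 18)) = 33.0151
d((-15, -20), (19, -7)) = 36.4005
d((-15, -20), (-19, -10)) = 10.7703 <-- minimum
d((-15, -20), (20, 18)) = 51.6624
d((19, -7), (-19, -10)) = 38.1182
d((19, -7), (20, 18)) = 25.02
d((-19, -10), (20, 18)) = 48.0104

Closest pair: (-15, -20) and (-19, -10) with distance 10.7703

The closest pair is (-15, -20) and (-19, -10) with Euclidean distance 10.7703. For 5 points, brute-force pairwise comparison is shown above. For large n, the divide-and-conquer algorithm (sort by x, recurse on halves, check the dividing strip) achieves O(n log n).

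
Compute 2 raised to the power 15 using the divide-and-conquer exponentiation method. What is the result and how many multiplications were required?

Computing 2^15 by squaring (build up from 2^1; each line after the first costs one multiplication):

2^1 = 2
2^2 = (2^1)^2 = 2^2 = 4
2^3 = 2 * 2^2 = 2 * 4 = 8
2^6 = (2^3)^2 = 8^2 = 64
2^7 = 2 * 2^6 = 2 * 64 = 128
2^14 = (2^7)^2 = 128^2 = 16384
2^15 = 2 * 2^14 = 2 * 16384 = 32768

Result: 32768
Multiplications needed: 6 (6 lines after 2^1)

2^15 = 32768. Using exponentiation by squaring, this requires 6 multiplications. The key idea: if the exponent is even, square the half-power; if odd, multiply by the base once.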